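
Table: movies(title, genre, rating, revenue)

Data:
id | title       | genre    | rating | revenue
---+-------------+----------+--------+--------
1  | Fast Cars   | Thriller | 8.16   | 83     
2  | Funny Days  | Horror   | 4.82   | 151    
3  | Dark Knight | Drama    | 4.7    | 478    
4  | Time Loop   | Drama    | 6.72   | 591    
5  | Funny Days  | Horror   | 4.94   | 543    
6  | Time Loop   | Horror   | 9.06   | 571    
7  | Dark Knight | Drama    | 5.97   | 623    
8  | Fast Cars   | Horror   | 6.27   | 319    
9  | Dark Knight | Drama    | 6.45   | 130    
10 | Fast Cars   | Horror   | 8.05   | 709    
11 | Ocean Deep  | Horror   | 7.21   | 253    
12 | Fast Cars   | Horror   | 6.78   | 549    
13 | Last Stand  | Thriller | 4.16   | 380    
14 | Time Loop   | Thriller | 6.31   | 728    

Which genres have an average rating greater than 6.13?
SELECT genre, AVG(rating)
FROM movies
GROUP BY genre
HAVING AVG(rating) > 6.13

Result:
  Horror: avg=6.73
  Thriller: avg=6.21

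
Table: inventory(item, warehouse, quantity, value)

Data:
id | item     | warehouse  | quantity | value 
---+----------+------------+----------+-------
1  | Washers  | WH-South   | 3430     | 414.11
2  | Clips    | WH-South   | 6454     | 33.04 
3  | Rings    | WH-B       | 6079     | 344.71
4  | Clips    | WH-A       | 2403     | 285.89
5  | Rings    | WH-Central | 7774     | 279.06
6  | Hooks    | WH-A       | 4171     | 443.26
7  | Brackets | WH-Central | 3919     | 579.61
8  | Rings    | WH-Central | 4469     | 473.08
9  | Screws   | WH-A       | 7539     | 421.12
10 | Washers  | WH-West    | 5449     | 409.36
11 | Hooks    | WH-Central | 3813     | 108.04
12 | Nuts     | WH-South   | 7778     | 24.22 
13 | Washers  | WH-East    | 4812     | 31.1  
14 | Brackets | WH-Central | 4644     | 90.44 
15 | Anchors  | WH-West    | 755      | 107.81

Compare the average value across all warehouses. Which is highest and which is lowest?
SELECT warehouse, AVG(value)
FROM inventory
GROUP BY warehouse
ORDER BY AVG(value)

All groups:
  WH-East: 31.10
  WH-South: 157.12
  WH-West: 258.59
  WH-Central: 306.05
  WH-B: 344.71
  WH-A: 383.42

Highest: WH-A (383.42)
Lowest: WH-East (31.10)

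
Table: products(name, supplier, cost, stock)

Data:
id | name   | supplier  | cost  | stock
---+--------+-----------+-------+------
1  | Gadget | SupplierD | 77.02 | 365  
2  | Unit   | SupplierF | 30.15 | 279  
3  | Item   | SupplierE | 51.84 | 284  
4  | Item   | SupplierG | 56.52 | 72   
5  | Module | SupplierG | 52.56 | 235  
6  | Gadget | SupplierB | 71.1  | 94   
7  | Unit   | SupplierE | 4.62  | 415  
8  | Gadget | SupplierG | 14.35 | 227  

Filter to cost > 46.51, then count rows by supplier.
SELECT supplier, COUNT(*)
FROM products
WHERE cost > 46.51
GROUP BY supplier

Note: WHERE filters rows before grouping.

Result:
  SupplierB: 1
  SupplierD: 1
  SupplierE: 1
  SupplierG: 2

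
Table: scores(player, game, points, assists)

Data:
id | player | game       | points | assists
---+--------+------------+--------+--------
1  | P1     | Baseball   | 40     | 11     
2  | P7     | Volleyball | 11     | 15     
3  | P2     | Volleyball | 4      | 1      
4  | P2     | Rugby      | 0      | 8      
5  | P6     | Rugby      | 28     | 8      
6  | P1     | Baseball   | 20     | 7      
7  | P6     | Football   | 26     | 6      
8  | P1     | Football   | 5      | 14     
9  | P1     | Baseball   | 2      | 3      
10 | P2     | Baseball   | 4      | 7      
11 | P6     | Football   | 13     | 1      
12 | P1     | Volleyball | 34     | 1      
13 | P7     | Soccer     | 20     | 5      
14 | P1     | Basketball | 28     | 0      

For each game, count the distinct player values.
SELECT game, COUNT(DISTINCT player)
FROM scores
GROUP BY game

Result:
  Baseball: 2 distinct
  Basketball: 1 distinct
  Football: 2 distinct
  Rugby: 2 distinct
  Soccer: 1 distinct
  Volleyball: 3 distinct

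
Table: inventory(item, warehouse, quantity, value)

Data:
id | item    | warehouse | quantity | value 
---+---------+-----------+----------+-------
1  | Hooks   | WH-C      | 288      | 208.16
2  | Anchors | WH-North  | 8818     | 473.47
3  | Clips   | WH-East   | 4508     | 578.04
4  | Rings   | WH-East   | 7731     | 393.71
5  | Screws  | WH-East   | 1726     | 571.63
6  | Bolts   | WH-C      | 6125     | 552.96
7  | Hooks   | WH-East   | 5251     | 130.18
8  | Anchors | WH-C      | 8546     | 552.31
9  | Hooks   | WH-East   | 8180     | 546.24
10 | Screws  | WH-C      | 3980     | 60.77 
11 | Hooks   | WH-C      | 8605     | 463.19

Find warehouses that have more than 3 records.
SELECT warehouse, COUNT(*) as cnt
FROM inventory
GROUP BY warehouse
HAVING COUNT(*) > 3

Result:
  WH-C: 5
  WH-East: 5

Note: HAVING filters groups after aggregation, WHERE filters rows before.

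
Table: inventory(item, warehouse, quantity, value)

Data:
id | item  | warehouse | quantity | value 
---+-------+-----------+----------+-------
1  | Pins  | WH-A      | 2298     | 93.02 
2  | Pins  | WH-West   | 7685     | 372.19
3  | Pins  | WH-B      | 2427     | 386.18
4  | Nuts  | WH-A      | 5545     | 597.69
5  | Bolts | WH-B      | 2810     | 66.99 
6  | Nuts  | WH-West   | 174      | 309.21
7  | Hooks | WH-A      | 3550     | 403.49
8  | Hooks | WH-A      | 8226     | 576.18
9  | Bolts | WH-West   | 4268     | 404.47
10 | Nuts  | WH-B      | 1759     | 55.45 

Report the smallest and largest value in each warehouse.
SELECT warehouse, MIN(value), MAX(value)
FROM inventory
GROUP BY warehouse

Result:
  WH-A: min=93.02, max=597.69
  WH-B: min=55.45, max=386.18
  WH-West: min=309.21, max=404.47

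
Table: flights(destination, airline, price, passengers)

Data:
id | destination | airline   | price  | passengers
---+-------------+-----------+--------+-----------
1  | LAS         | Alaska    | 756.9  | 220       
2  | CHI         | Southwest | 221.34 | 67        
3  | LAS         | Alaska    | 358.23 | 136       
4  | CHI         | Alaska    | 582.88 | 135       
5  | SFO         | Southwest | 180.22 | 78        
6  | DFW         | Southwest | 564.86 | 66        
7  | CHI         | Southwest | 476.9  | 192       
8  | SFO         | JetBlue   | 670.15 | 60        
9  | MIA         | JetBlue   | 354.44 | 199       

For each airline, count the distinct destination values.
SELECT airline, COUNT(DISTINCT destination)
FROM flights
GROUP BY airline

Result:
  Alaska: 2 distinct
  JetBlue: 2 distinct
  Southwest: 3 distinct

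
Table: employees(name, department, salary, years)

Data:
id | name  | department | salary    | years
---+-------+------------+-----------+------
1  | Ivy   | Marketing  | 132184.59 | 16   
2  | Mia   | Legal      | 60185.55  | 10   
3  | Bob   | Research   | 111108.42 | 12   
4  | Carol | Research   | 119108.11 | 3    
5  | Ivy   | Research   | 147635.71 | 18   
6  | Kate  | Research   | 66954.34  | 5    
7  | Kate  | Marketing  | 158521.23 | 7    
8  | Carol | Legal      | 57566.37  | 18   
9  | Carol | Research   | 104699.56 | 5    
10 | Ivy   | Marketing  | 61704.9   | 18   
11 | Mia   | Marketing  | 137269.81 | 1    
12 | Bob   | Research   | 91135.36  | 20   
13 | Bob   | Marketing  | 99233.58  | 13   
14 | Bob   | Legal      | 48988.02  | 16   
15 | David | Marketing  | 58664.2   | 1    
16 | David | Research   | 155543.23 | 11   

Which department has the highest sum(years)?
SELECT department, SUM(years) as val
FROM employees
GROUP BY department
ORDER BY val DESC
LIMIT 1

Result: Research with sum(years) = 74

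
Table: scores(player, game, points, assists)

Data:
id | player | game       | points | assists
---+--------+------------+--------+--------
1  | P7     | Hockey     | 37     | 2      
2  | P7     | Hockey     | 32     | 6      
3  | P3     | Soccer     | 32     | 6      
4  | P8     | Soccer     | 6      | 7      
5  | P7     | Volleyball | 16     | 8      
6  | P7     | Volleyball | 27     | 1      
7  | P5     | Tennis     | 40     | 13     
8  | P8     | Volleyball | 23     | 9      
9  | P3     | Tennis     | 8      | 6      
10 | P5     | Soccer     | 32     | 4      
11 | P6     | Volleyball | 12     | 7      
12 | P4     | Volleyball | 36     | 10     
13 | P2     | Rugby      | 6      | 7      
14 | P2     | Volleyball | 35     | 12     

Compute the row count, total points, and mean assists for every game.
SELECT game,
       COUNT(*) as cnt,
       SUM(points) as total_points,
       AVG(assists) as avg_assists
FROM scores
GROUP BY game

Result:
  Hockey: 2 records, 69 total points, 4.00 avg assists
  Rugby: 1 records, 6 total points, 7.00 avg assists
  Soccer: 3 records, 70 total points, 5.67 avg assists
  Tennis: 2 records, 48 total points, 9.50 avg assists
  Volleyball: 6 records, 149 total points, 7.83 avg assists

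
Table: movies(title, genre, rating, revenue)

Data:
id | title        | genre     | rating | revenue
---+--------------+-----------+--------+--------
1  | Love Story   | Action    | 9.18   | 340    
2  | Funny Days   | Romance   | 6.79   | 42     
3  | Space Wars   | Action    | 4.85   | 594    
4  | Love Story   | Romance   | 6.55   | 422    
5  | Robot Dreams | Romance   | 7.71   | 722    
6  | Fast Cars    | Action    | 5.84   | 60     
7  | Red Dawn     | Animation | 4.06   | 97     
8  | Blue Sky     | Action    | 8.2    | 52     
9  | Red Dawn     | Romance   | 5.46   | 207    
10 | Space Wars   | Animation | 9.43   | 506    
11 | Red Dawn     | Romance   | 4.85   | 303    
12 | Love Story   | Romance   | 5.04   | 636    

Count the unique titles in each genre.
SELECT genre, COUNT(DISTINCT title)
FROM movies
GROUP BY genre

Result:
  Action: 4 distinct
  Animation: 2 distinct
  Romance: 4 distinct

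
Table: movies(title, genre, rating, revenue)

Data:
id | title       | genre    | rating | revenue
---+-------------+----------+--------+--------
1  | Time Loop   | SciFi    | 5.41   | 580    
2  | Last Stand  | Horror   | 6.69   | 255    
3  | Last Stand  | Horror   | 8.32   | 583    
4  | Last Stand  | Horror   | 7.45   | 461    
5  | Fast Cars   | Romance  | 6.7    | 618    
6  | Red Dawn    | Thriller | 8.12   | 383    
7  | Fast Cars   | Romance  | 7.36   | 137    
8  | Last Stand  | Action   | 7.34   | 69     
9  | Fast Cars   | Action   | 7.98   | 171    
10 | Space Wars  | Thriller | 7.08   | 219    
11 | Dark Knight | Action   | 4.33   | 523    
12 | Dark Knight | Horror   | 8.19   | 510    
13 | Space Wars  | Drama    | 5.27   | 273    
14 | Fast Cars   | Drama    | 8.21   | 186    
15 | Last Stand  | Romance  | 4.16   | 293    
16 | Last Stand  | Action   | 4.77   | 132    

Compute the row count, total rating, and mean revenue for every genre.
SELECT genre,
       COUNT(*) as cnt,
       SUM(rating) as total_rating,
       AVG(revenue) as avg_revenue
FROM movies
GROUP BY genre

Result:
  Action: 4 records, 24.42 total rating, 223.75 avg revenue
  Drama: 2 records, 13.48 total rating, 229.50 avg revenue
  Horror: 4 records, 30.65 total rating, 452.25 avg revenue
  Romance: 3 records, 18.22 total rating, 349.33 avg revenue
  SciFi: 1 records, 5.41 total rating, 580.00 avg revenue
  Thriller: 2 records, 15.20 total rating, 301.00 avg revenue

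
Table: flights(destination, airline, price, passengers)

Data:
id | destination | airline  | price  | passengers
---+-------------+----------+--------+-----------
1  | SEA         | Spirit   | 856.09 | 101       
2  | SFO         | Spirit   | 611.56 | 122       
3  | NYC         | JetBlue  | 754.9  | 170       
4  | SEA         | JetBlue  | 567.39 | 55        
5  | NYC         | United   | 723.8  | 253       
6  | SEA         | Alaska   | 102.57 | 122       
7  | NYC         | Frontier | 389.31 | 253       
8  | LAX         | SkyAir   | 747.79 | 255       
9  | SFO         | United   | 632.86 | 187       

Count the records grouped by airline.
SELECT airline, COUNT(*) as count
FROM flights
GROUP BY airline

Result:
  Alaska: 1
  Frontier: 1
  JetBlue: 2
  SkyAir: 1
  Spirit: 2
  United: 2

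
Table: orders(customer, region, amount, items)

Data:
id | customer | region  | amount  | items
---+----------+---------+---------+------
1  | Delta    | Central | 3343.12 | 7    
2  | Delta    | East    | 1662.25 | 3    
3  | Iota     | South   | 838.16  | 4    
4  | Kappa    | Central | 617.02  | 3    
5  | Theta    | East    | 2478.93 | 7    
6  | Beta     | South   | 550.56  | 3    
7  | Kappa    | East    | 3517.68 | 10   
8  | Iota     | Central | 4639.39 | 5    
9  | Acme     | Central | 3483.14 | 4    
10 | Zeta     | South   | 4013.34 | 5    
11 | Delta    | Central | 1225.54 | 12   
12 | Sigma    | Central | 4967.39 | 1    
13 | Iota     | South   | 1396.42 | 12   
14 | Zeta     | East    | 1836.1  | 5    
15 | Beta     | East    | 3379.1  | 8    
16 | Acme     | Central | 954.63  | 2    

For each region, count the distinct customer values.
SELECT region, COUNT(DISTINCT customer)
FROM orders
GROUP BY region

Result:
  Central: 5 distinct
  East: 5 distinct
  South: 3 distinct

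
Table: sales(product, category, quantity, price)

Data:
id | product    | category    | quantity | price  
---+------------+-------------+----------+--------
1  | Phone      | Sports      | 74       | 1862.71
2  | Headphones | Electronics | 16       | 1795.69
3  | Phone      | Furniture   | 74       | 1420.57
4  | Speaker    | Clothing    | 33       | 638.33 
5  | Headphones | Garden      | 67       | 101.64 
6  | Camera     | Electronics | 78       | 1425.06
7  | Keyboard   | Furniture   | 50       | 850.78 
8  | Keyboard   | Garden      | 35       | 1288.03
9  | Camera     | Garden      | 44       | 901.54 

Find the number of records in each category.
SELECT category, COUNT(*) as count
FROM sales
GROUP BY category

Result:
  Clothing: 1
  Electronics: 2
  Furniture: 2
  Garden: 3
  Sports: 1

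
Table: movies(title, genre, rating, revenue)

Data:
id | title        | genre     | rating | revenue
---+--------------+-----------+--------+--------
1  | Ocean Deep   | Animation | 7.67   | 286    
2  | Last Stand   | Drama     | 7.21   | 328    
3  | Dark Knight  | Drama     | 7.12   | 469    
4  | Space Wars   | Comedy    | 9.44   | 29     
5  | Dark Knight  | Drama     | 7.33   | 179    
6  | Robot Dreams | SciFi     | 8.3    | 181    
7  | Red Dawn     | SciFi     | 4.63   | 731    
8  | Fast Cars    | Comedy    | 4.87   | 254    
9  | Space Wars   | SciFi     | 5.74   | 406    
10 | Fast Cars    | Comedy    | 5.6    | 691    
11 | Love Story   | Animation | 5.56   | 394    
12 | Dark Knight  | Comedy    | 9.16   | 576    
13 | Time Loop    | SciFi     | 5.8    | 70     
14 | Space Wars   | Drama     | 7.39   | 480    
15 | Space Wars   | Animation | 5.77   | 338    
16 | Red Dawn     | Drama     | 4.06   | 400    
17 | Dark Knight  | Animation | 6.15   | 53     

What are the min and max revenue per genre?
SELECT genre, MIN(revenue), MAX(revenue)
FROM movies
GROUP BY genre

Result:
  Animation: min=53, max=394
  Comedy: min=29, max=691
  Drama: min=179, max=480
  SciFi: min=70, max=731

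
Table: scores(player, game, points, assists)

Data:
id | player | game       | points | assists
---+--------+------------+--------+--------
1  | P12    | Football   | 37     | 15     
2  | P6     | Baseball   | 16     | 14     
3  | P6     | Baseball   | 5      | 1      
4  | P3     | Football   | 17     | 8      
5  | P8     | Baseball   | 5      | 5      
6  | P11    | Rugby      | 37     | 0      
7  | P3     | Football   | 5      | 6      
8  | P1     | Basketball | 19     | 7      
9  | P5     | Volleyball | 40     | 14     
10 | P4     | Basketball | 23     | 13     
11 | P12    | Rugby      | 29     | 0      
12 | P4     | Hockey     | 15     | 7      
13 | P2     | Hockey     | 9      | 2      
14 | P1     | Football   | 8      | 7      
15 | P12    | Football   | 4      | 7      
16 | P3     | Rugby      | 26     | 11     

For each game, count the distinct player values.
SELECT game, COUNT(DISTINCT player)
FROM scores
GROUP BY game

Result:
  Baseball: 2 distinct
  Basketball: 2 distinct
  Football: 3 distinct
  Hockey: 2 distinct
  Rugby: 3 distinct
  Volleyball: 1 distinct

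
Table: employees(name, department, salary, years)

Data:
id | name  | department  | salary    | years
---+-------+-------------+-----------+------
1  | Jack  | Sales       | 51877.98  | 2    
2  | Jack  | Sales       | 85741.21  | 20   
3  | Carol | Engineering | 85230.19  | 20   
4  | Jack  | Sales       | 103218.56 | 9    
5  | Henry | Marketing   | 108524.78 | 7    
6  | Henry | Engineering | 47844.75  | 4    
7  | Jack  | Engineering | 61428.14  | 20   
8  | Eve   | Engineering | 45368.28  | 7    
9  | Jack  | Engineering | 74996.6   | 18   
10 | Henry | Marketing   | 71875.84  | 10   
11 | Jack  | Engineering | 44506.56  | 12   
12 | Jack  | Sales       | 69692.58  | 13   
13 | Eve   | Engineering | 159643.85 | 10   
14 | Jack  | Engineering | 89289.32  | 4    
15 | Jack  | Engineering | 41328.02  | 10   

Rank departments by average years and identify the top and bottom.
SELECT department, AVG(years)
FROM employees
GROUP BY department
ORDER BY AVG(years)

All groups:
  Marketing: 8.50
  Sales: 11.00
  Engineering: 11.67

Highest: Engineering (11.67)
Lowest: Marketing (8.50)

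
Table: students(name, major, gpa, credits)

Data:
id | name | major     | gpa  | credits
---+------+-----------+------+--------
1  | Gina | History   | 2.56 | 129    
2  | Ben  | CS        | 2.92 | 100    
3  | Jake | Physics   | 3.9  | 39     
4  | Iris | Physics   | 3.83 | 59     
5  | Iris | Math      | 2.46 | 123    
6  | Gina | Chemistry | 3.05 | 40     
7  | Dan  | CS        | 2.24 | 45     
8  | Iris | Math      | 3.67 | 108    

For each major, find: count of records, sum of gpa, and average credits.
SELECT major,
       COUNT(*) as cnt,
       SUM(gpa) as total_gpa,
       AVG(credits) as avg_credits
FROM students
GROUP BY major

Result:
  CS: 2 records, 5.16 total gpa, 72.50 avg credits
  Chemistry: 1 records, 3.05 total gpa, 40.00 avg credits
  History: 1 records, 2.56 total gpa, 129.00 avg credits
  Math: 2 records, 6.13 total gpa, 115.50 avg credits
  Physics: 2 records, 7.73 total gpa, 49.00 avg credits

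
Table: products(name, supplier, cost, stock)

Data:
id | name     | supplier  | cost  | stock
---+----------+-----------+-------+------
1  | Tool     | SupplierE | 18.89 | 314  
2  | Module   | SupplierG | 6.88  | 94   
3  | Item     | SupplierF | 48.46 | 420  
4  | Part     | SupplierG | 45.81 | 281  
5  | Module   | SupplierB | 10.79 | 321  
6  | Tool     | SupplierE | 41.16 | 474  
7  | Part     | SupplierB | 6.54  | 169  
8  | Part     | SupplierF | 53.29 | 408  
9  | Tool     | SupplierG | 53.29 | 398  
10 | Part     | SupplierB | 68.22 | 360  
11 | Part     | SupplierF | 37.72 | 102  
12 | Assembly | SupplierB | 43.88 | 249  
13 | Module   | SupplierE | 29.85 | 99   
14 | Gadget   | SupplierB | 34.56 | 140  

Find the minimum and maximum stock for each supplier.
SELECT supplier, MIN(stock), MAX(stock)
FROM products
GROUP BY supplier

Result:
  SupplierB: min=140, max=360
  SupplierE: min=99, max=474
  SupplierF: min=102, max=420
  SupplierG: min=94, max=398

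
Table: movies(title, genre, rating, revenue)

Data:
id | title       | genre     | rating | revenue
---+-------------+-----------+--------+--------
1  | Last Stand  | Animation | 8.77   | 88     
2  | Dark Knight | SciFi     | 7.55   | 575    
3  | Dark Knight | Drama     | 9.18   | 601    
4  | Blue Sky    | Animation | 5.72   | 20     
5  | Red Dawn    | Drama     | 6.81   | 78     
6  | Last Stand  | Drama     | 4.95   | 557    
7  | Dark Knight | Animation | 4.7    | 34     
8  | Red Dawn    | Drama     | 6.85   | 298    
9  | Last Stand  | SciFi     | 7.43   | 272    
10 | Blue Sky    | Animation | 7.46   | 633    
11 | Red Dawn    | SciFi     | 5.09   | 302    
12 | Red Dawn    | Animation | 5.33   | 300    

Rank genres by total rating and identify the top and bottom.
SELECT genre, SUM(rating)
FROM movies
GROUP BY genre
ORDER BY SUM(rating)

All groups:
  SciFi: 20.07
  Drama: 27.79
  Animation: 31.98

Highest: Animation (31.98)
Lowest: SciFi (20.07)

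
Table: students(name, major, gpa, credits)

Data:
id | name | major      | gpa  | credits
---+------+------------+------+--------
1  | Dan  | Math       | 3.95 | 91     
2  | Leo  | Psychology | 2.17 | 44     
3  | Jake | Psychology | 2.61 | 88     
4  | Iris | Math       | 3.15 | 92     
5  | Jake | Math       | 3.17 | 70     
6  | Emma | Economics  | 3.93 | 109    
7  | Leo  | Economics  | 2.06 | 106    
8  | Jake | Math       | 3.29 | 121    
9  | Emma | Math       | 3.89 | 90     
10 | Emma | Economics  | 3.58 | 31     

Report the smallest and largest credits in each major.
SELECT major, MIN(credits), MAX(credits)
FROM students
GROUP BY major

Result:
  Economics: min=31, max=109
  Math: min=70, max=121
  Psychology: min=44, max=88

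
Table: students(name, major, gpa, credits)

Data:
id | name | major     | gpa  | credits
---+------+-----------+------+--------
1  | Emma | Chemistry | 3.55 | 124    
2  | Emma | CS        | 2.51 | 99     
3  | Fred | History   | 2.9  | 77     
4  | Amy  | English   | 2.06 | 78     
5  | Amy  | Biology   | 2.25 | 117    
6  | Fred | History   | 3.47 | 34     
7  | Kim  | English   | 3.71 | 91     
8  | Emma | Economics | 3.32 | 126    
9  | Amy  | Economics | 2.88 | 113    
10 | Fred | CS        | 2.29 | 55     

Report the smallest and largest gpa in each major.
SELECT major, MIN(gpa), MAX(gpa)
FROM students
GROUP BY major

Result:
  Biology: min=2.25, max=2.25
  CS: min=2.29, max=2.51
  Chemistry: min=3.55, max=3.55
  Economics: min=2.88, max=3.32
  English: min=2.06, max=3.71
  History: min=2.90, max=3.47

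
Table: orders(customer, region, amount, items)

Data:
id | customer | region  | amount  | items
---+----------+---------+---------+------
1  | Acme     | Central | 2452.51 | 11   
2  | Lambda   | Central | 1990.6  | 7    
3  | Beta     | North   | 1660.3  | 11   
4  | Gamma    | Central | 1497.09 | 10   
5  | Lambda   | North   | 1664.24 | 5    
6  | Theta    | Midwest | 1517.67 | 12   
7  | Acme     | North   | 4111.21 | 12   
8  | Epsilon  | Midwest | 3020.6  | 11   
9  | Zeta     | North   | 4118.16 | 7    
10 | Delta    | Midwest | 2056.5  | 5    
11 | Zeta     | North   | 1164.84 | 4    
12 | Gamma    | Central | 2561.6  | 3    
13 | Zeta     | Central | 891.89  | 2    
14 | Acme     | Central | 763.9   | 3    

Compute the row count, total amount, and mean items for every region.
SELECT region,
       COUNT(*) as cnt,
       SUM(amount) as total_amount,
       AVG(items) as avg_items
FROM orders
GROUP BY region

Result:
  Central: 6 records, 10157.59 total amount, 6.00 avg items
  Midwest: 3 records, 6594.77 total amount, 9.33 avg items
  North: 5 records, 12718.75 total amount, 7.80 avg items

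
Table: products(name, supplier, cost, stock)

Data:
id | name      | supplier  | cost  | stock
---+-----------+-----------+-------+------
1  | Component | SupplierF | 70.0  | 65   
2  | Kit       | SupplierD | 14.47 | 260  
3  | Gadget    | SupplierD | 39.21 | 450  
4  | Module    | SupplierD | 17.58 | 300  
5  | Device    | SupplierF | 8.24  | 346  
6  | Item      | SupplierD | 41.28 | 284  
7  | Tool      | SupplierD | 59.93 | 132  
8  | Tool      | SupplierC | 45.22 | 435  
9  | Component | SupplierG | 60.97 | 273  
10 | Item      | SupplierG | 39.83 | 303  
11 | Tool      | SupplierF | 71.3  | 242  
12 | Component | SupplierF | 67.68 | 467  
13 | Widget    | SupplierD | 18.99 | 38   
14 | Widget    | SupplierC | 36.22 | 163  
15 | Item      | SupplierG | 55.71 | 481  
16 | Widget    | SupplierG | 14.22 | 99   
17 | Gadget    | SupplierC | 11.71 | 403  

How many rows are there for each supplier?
SELECT supplier, COUNT(*) as count
FROM products
GROUP BY supplier

Result:
  SupplierC: 3
  SupplierD: 6
  SupplierF: 4
  SupplierG: 4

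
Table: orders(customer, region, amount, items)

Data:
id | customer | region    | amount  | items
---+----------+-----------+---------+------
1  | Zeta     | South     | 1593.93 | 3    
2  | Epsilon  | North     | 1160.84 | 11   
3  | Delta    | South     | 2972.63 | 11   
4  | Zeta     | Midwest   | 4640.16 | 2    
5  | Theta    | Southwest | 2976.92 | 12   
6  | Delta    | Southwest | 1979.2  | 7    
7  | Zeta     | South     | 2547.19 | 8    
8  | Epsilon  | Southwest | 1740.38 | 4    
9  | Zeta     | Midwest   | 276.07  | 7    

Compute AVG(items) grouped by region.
SELECT region, AVG(items) as result
FROM orders
GROUP BY region

Result:
  Midwest: 4.50
  North: 11.00
  South: 7.33
  Southwest: 7.67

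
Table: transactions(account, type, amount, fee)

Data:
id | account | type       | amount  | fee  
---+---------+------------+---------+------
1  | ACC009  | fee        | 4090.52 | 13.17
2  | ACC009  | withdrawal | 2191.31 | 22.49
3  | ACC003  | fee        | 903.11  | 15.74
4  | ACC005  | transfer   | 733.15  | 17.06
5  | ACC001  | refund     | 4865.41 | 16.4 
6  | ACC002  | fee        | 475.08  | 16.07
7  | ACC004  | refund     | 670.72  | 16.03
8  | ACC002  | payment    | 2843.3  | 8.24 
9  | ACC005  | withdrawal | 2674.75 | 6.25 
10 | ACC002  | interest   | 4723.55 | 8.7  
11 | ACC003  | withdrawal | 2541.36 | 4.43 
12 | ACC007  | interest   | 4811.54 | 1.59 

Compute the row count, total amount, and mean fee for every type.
SELECT type,
       COUNT(*) as cnt,
       SUM(amount) as total_amount,
       AVG(fee) as avg_fee
FROM transactions
GROUP BY type

Result:
  fee: 3 records, 5468.71 total amount, 14.99 avg fee
  interest: 2 records, 9535.09 total amount, 5.15 avg fee
  payment: 1 records, 2843.30 total amount, 8.24 avg fee
  refund: 2 records, 5536.13 total amount, 16.22 avg fee
  transfer: 1 records, 733.15 total amount, 17.06 avg fee
  withdrawal: 3 records, 7407.42 total amount, 11.06 avg fee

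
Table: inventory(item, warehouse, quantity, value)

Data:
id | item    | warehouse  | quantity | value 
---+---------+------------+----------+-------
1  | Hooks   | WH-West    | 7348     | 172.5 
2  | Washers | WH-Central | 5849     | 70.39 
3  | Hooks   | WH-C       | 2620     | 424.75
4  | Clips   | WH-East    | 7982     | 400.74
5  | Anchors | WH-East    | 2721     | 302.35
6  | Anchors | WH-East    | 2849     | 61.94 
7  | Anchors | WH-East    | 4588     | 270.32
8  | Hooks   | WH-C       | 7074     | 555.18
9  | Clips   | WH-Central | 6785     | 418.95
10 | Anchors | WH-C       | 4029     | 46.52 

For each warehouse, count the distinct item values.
SELECT warehouse, COUNT(DISTINCT item)
FROM inventory
GROUP BY warehouse

Result:
  WH-C: 2 distinct
  WH-Central: 2 distinct
  WH-East: 2 distinct
  WH-West: 1 distinct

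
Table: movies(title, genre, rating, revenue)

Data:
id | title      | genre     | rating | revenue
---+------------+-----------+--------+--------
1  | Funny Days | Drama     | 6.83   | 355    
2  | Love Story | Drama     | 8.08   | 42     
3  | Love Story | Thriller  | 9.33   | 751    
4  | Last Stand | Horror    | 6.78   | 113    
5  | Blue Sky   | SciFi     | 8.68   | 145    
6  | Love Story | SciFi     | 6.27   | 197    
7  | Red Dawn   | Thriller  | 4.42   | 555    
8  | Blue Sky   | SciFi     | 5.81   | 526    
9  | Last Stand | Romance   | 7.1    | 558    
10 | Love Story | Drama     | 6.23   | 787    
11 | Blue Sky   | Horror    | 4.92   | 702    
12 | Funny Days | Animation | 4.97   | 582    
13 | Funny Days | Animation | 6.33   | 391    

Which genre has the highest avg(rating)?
SELECT genre, AVG(rating) as val
FROM movies
GROUP BY genre
ORDER BY val DESC
LIMIT 1

Result: Romance with avg(rating) = 7.10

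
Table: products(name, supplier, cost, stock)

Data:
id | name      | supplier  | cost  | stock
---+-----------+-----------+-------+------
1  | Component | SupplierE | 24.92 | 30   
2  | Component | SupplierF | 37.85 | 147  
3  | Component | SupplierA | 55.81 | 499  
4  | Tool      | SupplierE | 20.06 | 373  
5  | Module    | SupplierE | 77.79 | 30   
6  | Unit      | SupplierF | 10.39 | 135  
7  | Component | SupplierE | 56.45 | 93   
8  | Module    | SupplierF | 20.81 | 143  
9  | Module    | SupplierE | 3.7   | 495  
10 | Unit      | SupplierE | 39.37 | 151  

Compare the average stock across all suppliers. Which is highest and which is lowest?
SELECT supplier, AVG(stock)
FROM products
GROUP BY supplier
ORDER BY AVG(stock)

All groups:
  SupplierF: 141.67
  SupplierE: 195.33
  SupplierA: 499.00

Highest: SupplierA (499.00)
Lowest: SupplierF (141.67)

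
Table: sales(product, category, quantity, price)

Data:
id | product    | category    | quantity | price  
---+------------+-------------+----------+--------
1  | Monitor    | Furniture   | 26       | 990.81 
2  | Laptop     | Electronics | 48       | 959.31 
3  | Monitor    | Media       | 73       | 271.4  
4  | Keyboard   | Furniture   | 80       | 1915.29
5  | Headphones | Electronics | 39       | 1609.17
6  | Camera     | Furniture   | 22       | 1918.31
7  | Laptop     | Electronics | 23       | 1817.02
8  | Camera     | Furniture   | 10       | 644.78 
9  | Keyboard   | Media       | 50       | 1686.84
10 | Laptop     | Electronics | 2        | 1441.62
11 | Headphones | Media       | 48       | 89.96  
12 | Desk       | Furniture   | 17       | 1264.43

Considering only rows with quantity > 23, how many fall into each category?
SELECT category, COUNT(*)
FROM sales
WHERE quantity > 23
GROUP BY category

Note: WHERE filters rows before grouping.

Result:
  Electronics: 2
  Furniture: 2
  Media: 3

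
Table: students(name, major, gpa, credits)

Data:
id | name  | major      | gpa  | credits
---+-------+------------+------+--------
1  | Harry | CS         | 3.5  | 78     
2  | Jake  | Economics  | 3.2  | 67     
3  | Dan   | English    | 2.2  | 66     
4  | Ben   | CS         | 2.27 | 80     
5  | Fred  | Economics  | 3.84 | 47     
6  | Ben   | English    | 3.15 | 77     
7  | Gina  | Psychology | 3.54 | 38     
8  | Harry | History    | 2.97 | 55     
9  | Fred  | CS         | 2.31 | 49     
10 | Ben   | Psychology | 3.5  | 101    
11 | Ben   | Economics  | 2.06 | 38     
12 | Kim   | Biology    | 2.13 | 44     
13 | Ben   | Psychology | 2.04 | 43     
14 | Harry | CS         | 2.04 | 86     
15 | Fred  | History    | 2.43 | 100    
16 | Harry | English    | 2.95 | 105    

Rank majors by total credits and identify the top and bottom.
SELECT major, SUM(credits)
FROM students
GROUP BY major
ORDER BY SUM(credits)

All groups:
  Biology: 44
  Economics: 152
  History: 155
  Psychology: 182
  English: 248
  CS: 293

Highest: CS (293)
Lowest: Biology (44)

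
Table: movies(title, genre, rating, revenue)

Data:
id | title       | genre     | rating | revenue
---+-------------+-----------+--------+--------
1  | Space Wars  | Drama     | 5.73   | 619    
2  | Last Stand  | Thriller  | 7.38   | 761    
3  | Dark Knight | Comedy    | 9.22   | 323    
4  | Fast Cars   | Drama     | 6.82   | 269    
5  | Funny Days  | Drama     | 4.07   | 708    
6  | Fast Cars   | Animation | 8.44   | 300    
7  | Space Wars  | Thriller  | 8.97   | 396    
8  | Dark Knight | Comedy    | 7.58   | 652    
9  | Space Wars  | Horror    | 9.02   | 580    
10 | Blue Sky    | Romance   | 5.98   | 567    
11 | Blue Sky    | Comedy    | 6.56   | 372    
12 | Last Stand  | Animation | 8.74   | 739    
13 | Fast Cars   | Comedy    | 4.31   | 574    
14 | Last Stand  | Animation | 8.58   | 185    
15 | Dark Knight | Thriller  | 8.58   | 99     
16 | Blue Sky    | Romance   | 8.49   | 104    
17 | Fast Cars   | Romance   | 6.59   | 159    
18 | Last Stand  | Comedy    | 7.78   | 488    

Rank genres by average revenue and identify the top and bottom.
SELECT genre, AVG(revenue)
FROM movies
GROUP BY genre
ORDER BY AVG(revenue)

All groups:
  Romance: 276.67
  Animation: 408.00
  Thriller: 418.67
  Comedy: 481.80
  Drama: 532.00
  Horror: 580.00

Highest: Horror (580.00)
Lowest: Romance (276.67)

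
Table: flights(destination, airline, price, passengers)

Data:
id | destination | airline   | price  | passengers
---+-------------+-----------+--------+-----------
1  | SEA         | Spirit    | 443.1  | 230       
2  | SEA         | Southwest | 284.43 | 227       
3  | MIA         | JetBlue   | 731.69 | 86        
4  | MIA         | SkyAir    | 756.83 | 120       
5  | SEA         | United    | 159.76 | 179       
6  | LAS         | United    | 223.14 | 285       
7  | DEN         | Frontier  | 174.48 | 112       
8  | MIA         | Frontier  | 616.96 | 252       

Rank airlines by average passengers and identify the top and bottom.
SELECT airline, AVG(passengers)
FROM flights
GROUP BY airline
ORDER BY AVG(passengers)

All groups:
  JetBlue: 86.00
  SkyAir: 120.00
  Frontier: 182.00
  Southwest: 227.00
  Spirit: 230.00
  United: 232.00

Highest: United (232.00)
Lowest: JetBlue (86.00)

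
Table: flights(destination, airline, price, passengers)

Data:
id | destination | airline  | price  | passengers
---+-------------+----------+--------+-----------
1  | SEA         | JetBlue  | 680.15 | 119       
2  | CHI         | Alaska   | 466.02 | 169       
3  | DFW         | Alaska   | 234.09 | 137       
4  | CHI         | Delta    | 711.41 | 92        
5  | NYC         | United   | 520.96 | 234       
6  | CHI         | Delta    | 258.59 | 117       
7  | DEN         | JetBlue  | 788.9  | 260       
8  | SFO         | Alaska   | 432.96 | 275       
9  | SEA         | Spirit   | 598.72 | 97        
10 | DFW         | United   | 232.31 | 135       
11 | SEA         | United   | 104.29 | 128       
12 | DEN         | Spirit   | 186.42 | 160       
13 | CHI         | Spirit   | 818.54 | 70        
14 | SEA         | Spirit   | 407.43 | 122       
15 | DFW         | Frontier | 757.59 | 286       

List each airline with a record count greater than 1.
SELECT airline, COUNT(*) as cnt
FROM flights
GROUP BY airline
HAVING COUNT(*) > 1

Result:
  Alaska: 3
  Delta: 2
  JetBlue: 2
  Spirit: 4
  United: 3

Note: HAVING filters groups after aggregation, WHERE filters rows before.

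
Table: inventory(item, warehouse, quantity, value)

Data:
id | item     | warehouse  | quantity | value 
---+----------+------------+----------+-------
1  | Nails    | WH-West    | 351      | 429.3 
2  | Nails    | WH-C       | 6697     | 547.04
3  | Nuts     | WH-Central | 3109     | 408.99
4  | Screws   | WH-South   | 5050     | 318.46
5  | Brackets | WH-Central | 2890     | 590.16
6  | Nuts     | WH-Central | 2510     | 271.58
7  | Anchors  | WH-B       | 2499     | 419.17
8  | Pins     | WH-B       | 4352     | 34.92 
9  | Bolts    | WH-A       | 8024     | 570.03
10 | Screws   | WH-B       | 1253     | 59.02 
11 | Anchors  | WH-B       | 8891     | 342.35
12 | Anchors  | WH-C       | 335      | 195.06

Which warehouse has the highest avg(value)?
SELECT warehouse, AVG(value) as val
FROM inventory
GROUP BY warehouse
ORDER BY val DESC
LIMIT 1

Result: WH-A with avg(value) = 570.03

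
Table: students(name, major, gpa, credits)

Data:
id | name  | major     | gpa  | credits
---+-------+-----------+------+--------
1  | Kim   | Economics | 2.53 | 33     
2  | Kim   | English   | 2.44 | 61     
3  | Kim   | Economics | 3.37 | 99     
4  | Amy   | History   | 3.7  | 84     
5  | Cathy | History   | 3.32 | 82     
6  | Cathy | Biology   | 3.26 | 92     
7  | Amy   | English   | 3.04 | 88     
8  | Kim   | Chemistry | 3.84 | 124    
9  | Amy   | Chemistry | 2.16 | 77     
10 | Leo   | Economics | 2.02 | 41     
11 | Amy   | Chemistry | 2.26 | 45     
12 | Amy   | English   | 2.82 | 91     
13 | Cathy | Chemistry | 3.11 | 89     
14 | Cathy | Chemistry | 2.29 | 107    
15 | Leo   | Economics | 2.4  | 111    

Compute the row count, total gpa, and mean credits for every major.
SELECT major,
       COUNT(*) as cnt,
       SUM(gpa) as total_gpa,
       AVG(credits) as avg_credits
FROM students
GROUP BY major

Result:
  Biology: 1 records, 3.26 total gpa, 92.00 avg credits
  Chemistry: 5 records, 13.66 total gpa, 88.40 avg credits
  Economics: 4 records, 10.32 total gpa, 71.00 avg credits
  English: 3 records, 8.30 total gpa, 80.00 avg credits
  History: 2 records, 7.02 total gpa, 83.00 avg credits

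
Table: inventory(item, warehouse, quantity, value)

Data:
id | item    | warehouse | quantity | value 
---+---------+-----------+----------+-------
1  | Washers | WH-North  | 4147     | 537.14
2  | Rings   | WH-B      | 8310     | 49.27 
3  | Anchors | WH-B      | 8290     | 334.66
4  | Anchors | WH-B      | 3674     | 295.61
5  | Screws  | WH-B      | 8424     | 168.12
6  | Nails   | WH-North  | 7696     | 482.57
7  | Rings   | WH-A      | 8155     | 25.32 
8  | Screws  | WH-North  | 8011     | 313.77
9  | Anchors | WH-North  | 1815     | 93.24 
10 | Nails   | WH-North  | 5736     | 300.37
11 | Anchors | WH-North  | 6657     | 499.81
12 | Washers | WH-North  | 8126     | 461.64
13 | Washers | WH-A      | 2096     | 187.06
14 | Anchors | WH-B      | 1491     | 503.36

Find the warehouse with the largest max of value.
SELECT warehouse, MAX(value) as val
FROM inventory
GROUP BY warehouse
ORDER BY val DESC
LIMIT 1

Result: WH-North with max(value) = 537.14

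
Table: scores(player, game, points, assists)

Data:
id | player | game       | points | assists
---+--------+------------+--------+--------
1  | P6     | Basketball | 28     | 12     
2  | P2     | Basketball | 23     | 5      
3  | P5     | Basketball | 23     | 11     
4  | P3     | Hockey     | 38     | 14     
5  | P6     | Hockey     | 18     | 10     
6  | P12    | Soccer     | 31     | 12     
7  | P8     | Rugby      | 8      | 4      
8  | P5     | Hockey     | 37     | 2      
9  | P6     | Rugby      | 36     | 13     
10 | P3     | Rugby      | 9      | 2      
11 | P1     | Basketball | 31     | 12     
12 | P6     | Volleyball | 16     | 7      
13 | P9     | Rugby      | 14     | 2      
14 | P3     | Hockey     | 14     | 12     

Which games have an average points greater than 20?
SELECT game, AVG(points)
FROM scores
GROUP BY game
HAVING AVG(points) > 20

Result:
  Basketball: avg=26.25
  Hockey: avg=26.75
  Soccer: avg=31.00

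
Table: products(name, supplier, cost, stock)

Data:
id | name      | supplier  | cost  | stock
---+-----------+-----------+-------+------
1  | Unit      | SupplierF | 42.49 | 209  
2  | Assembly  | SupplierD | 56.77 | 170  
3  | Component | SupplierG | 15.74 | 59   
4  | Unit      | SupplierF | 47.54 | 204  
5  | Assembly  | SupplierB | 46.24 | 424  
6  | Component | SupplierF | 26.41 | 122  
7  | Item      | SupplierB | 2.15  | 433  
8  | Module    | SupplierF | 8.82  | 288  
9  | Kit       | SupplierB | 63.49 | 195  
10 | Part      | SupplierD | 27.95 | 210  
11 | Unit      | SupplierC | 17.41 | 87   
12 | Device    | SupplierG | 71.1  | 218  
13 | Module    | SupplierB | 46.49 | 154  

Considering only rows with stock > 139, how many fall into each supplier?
SELECT supplier, COUNT(*)
FROM products
WHERE stock > 139
GROUP BY supplier

Note: WHERE filters rows before grouping.

Result:
  SupplierB: 4
  SupplierD: 2
  SupplierF: 3
  SupplierG: 1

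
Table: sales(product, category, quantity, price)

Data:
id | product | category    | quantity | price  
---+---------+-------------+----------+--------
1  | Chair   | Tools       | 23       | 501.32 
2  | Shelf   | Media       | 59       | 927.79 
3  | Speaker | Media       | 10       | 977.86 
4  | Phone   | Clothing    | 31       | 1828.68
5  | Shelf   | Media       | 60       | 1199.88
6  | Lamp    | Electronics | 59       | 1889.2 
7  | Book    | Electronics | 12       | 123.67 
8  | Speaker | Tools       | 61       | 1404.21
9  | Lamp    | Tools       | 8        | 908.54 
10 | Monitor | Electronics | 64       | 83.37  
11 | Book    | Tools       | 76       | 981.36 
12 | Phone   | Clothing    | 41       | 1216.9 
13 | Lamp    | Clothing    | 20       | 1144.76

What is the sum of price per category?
SELECT category, SUM(price) as result
FROM sales
GROUP BY category

Result:
  Clothing: 4190.34
  Electronics: 2096.24
  Media: 3105.53
  Tools: 3795.43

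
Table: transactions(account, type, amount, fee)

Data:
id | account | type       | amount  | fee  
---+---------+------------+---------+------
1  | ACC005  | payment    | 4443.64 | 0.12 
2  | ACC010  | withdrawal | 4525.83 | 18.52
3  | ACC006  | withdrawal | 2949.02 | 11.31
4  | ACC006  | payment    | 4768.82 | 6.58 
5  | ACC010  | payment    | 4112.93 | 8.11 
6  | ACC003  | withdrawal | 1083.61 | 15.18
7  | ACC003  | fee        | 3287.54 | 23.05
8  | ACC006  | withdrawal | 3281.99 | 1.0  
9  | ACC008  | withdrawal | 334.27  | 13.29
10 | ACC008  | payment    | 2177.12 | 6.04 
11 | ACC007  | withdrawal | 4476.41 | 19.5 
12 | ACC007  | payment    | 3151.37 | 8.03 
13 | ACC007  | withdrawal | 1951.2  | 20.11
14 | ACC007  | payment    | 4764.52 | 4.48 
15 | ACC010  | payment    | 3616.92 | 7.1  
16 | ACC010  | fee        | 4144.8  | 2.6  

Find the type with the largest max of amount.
SELECT type, MAX(amount) as val
FROM transactions
GROUP BY type
ORDER BY val DESC
LIMIT 1

Result: payment with max(amount) = 4768.82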